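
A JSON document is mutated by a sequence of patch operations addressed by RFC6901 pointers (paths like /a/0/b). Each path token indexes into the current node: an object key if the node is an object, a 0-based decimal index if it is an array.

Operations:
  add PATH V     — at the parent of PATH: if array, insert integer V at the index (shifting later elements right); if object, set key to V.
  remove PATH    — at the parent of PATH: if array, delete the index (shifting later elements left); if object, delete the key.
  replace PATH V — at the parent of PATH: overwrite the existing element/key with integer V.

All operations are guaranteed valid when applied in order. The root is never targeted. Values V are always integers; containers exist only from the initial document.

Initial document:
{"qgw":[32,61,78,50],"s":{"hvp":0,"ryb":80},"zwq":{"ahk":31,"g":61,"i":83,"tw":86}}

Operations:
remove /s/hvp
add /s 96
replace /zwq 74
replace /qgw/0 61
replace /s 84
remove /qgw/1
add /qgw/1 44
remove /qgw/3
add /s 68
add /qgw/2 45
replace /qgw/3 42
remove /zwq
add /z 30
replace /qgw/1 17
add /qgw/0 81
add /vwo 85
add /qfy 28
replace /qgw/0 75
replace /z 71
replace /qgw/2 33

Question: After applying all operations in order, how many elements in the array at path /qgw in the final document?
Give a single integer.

Answer: 5

Derivation:
After op 1 (remove /s/hvp): {"qgw":[32,61,78,50],"s":{"ryb":80},"zwq":{"ahk":31,"g":61,"i":83,"tw":86}}
After op 2 (add /s 96): {"qgw":[32,61,78,50],"s":96,"zwq":{"ahk":31,"g":61,"i":83,"tw":86}}
After op 3 (replace /zwq 74): {"qgw":[32,61,78,50],"s":96,"zwq":74}
After op 4 (replace /qgw/0 61): {"qgw":[61,61,78,50],"s":96,"zwq":74}
After op 5 (replace /s 84): {"qgw":[61,61,78,50],"s":84,"zwq":74}
After op 6 (remove /qgw/1): {"qgw":[61,78,50],"s":84,"zwq":74}
After op 7 (add /qgw/1 44): {"qgw":[61,44,78,50],"s":84,"zwq":74}
After op 8 (remove /qgw/3): {"qgw":[61,44,78],"s":84,"zwq":74}
After op 9 (add /s 68): {"qgw":[61,44,78],"s":68,"zwq":74}
After op 10 (add /qgw/2 45): {"qgw":[61,44,45,78],"s":68,"zwq":74}
After op 11 (replace /qgw/3 42): {"qgw":[61,44,45,42],"s":68,"zwq":74}
After op 12 (remove /zwq): {"qgw":[61,44,45,42],"s":68}
After op 13 (add /z 30): {"qgw":[61,44,45,42],"s":68,"z":30}
After op 14 (replace /qgw/1 17): {"qgw":[61,17,45,42],"s":68,"z":30}
After op 15 (add /qgw/0 81): {"qgw":[81,61,17,45,42],"s":68,"z":30}
After op 16 (add /vwo 85): {"qgw":[81,61,17,45,42],"s":68,"vwo":85,"z":30}
After op 17 (add /qfy 28): {"qfy":28,"qgw":[81,61,17,45,42],"s":68,"vwo":85,"z":30}
After op 18 (replace /qgw/0 75): {"qfy":28,"qgw":[75,61,17,45,42],"s":68,"vwo":85,"z":30}
After op 19 (replace /z 71): {"qfy":28,"qgw":[75,61,17,45,42],"s":68,"vwo":85,"z":71}
After op 20 (replace /qgw/2 33): {"qfy":28,"qgw":[75,61,33,45,42],"s":68,"vwo":85,"z":71}
Size at path /qgw: 5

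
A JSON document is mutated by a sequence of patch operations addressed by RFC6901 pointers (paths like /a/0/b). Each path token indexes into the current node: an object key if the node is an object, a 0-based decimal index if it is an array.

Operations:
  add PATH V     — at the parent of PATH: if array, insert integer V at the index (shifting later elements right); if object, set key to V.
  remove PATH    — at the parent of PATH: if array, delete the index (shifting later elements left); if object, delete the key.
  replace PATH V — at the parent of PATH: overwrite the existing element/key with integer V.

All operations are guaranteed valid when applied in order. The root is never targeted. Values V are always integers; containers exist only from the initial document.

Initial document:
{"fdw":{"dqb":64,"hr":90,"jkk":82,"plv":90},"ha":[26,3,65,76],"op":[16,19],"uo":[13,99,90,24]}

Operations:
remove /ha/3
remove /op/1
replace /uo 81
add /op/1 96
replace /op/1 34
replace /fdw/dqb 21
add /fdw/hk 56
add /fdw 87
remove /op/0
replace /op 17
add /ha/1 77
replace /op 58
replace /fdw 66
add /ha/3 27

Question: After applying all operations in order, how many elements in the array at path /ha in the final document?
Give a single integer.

Answer: 5

Derivation:
After op 1 (remove /ha/3): {"fdw":{"dqb":64,"hr":90,"jkk":82,"plv":90},"ha":[26,3,65],"op":[16,19],"uo":[13,99,90,24]}
After op 2 (remove /op/1): {"fdw":{"dqb":64,"hr":90,"jkk":82,"plv":90},"ha":[26,3,65],"op":[16],"uo":[13,99,90,24]}
After op 3 (replace /uo 81): {"fdw":{"dqb":64,"hr":90,"jkk":82,"plv":90},"ha":[26,3,65],"op":[16],"uo":81}
After op 4 (add /op/1 96): {"fdw":{"dqb":64,"hr":90,"jkk":82,"plv":90},"ha":[26,3,65],"op":[16,96],"uo":81}
After op 5 (replace /op/1 34): {"fdw":{"dqb":64,"hr":90,"jkk":82,"plv":90},"ha":[26,3,65],"op":[16,34],"uo":81}
After op 6 (replace /fdw/dqb 21): {"fdw":{"dqb":21,"hr":90,"jkk":82,"plv":90},"ha":[26,3,65],"op":[16,34],"uo":81}
After op 7 (add /fdw/hk 56): {"fdw":{"dqb":21,"hk":56,"hr":90,"jkk":82,"plv":90},"ha":[26,3,65],"op":[16,34],"uo":81}
After op 8 (add /fdw 87): {"fdw":87,"ha":[26,3,65],"op":[16,34],"uo":81}
After op 9 (remove /op/0): {"fdw":87,"ha":[26,3,65],"op":[34],"uo":81}
After op 10 (replace /op 17): {"fdw":87,"ha":[26,3,65],"op":17,"uo":81}
After op 11 (add /ha/1 77): {"fdw":87,"ha":[26,77,3,65],"op":17,"uo":81}
After op 12 (replace /op 58): {"fdw":87,"ha":[26,77,3,65],"op":58,"uo":81}
After op 13 (replace /fdw 66): {"fdw":66,"ha":[26,77,3,65],"op":58,"uo":81}
After op 14 (add /ha/3 27): {"fdw":66,"ha":[26,77,3,27,65],"op":58,"uo":81}
Size at path /ha: 5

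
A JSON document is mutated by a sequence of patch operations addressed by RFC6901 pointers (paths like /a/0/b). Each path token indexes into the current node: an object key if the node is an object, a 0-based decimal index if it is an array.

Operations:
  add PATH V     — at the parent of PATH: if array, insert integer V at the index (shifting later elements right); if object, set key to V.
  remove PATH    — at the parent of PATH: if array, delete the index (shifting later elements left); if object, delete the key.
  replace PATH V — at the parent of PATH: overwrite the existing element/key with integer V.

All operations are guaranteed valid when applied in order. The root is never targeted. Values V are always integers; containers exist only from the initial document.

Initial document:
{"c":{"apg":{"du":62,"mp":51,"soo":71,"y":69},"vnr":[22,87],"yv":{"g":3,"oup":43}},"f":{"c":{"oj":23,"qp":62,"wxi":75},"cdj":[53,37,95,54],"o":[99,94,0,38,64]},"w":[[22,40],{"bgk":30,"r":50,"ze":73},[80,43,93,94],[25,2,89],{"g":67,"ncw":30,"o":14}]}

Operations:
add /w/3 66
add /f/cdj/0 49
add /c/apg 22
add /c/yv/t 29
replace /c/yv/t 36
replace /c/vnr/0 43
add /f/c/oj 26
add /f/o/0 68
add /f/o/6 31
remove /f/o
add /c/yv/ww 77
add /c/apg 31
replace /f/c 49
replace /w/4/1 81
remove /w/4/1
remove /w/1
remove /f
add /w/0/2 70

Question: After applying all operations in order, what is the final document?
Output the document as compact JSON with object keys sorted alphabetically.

After op 1 (add /w/3 66): {"c":{"apg":{"du":62,"mp":51,"soo":71,"y":69},"vnr":[22,87],"yv":{"g":3,"oup":43}},"f":{"c":{"oj":23,"qp":62,"wxi":75},"cdj":[53,37,95,54],"o":[99,94,0,38,64]},"w":[[22,40],{"bgk":30,"r":50,"ze":73},[80,43,93,94],66,[25,2,89],{"g":67,"ncw":30,"o":14}]}
After op 2 (add /f/cdj/0 49): {"c":{"apg":{"du":62,"mp":51,"soo":71,"y":69},"vnr":[22,87],"yv":{"g":3,"oup":43}},"f":{"c":{"oj":23,"qp":62,"wxi":75},"cdj":[49,53,37,95,54],"o":[99,94,0,38,64]},"w":[[22,40],{"bgk":30,"r":50,"ze":73},[80,43,93,94],66,[25,2,89],{"g":67,"ncw":30,"o":14}]}
After op 3 (add /c/apg 22): {"c":{"apg":22,"vnr":[22,87],"yv":{"g":3,"oup":43}},"f":{"c":{"oj":23,"qp":62,"wxi":75},"cdj":[49,53,37,95,54],"o":[99,94,0,38,64]},"w":[[22,40],{"bgk":30,"r":50,"ze":73},[80,43,93,94],66,[25,2,89],{"g":67,"ncw":30,"o":14}]}
After op 4 (add /c/yv/t 29): {"c":{"apg":22,"vnr":[22,87],"yv":{"g":3,"oup":43,"t":29}},"f":{"c":{"oj":23,"qp":62,"wxi":75},"cdj":[49,53,37,95,54],"o":[99,94,0,38,64]},"w":[[22,40],{"bgk":30,"r":50,"ze":73},[80,43,93,94],66,[25,2,89],{"g":67,"ncw":30,"o":14}]}
After op 5 (replace /c/yv/t 36): {"c":{"apg":22,"vnr":[22,87],"yv":{"g":3,"oup":43,"t":36}},"f":{"c":{"oj":23,"qp":62,"wxi":75},"cdj":[49,53,37,95,54],"o":[99,94,0,38,64]},"w":[[22,40],{"bgk":30,"r":50,"ze":73},[80,43,93,94],66,[25,2,89],{"g":67,"ncw":30,"o":14}]}
After op 6 (replace /c/vnr/0 43): {"c":{"apg":22,"vnr":[43,87],"yv":{"g":3,"oup":43,"t":36}},"f":{"c":{"oj":23,"qp":62,"wxi":75},"cdj":[49,53,37,95,54],"o":[99,94,0,38,64]},"w":[[22,40],{"bgk":30,"r":50,"ze":73},[80,43,93,94],66,[25,2,89],{"g":67,"ncw":30,"o":14}]}
After op 7 (add /f/c/oj 26): {"c":{"apg":22,"vnr":[43,87],"yv":{"g":3,"oup":43,"t":36}},"f":{"c":{"oj":26,"qp":62,"wxi":75},"cdj":[49,53,37,95,54],"o":[99,94,0,38,64]},"w":[[22,40],{"bgk":30,"r":50,"ze":73},[80,43,93,94],66,[25,2,89],{"g":67,"ncw":30,"o":14}]}
After op 8 (add /f/o/0 68): {"c":{"apg":22,"vnr":[43,87],"yv":{"g":3,"oup":43,"t":36}},"f":{"c":{"oj":26,"qp":62,"wxi":75},"cdj":[49,53,37,95,54],"o":[68,99,94,0,38,64]},"w":[[22,40],{"bgk":30,"r":50,"ze":73},[80,43,93,94],66,[25,2,89],{"g":67,"ncw":30,"o":14}]}
After op 9 (add /f/o/6 31): {"c":{"apg":22,"vnr":[43,87],"yv":{"g":3,"oup":43,"t":36}},"f":{"c":{"oj":26,"qp":62,"wxi":75},"cdj":[49,53,37,95,54],"o":[68,99,94,0,38,64,31]},"w":[[22,40],{"bgk":30,"r":50,"ze":73},[80,43,93,94],66,[25,2,89],{"g":67,"ncw":30,"o":14}]}
After op 10 (remove /f/o): {"c":{"apg":22,"vnr":[43,87],"yv":{"g":3,"oup":43,"t":36}},"f":{"c":{"oj":26,"qp":62,"wxi":75},"cdj":[49,53,37,95,54]},"w":[[22,40],{"bgk":30,"r":50,"ze":73},[80,43,93,94],66,[25,2,89],{"g":67,"ncw":30,"o":14}]}
After op 11 (add /c/yv/ww 77): {"c":{"apg":22,"vnr":[43,87],"yv":{"g":3,"oup":43,"t":36,"ww":77}},"f":{"c":{"oj":26,"qp":62,"wxi":75},"cdj":[49,53,37,95,54]},"w":[[22,40],{"bgk":30,"r":50,"ze":73},[80,43,93,94],66,[25,2,89],{"g":67,"ncw":30,"o":14}]}
After op 12 (add /c/apg 31): {"c":{"apg":31,"vnr":[43,87],"yv":{"g":3,"oup":43,"t":36,"ww":77}},"f":{"c":{"oj":26,"qp":62,"wxi":75},"cdj":[49,53,37,95,54]},"w":[[22,40],{"bgk":30,"r":50,"ze":73},[80,43,93,94],66,[25,2,89],{"g":67,"ncw":30,"o":14}]}
After op 13 (replace /f/c 49): {"c":{"apg":31,"vnr":[43,87],"yv":{"g":3,"oup":43,"t":36,"ww":77}},"f":{"c":49,"cdj":[49,53,37,95,54]},"w":[[22,40],{"bgk":30,"r":50,"ze":73},[80,43,93,94],66,[25,2,89],{"g":67,"ncw":30,"o":14}]}
After op 14 (replace /w/4/1 81): {"c":{"apg":31,"vnr":[43,87],"yv":{"g":3,"oup":43,"t":36,"ww":77}},"f":{"c":49,"cdj":[49,53,37,95,54]},"w":[[22,40],{"bgk":30,"r":50,"ze":73},[80,43,93,94],66,[25,81,89],{"g":67,"ncw":30,"o":14}]}
After op 15 (remove /w/4/1): {"c":{"apg":31,"vnr":[43,87],"yv":{"g":3,"oup":43,"t":36,"ww":77}},"f":{"c":49,"cdj":[49,53,37,95,54]},"w":[[22,40],{"bgk":30,"r":50,"ze":73},[80,43,93,94],66,[25,89],{"g":67,"ncw":30,"o":14}]}
After op 16 (remove /w/1): {"c":{"apg":31,"vnr":[43,87],"yv":{"g":3,"oup":43,"t":36,"ww":77}},"f":{"c":49,"cdj":[49,53,37,95,54]},"w":[[22,40],[80,43,93,94],66,[25,89],{"g":67,"ncw":30,"o":14}]}
After op 17 (remove /f): {"c":{"apg":31,"vnr":[43,87],"yv":{"g":3,"oup":43,"t":36,"ww":77}},"w":[[22,40],[80,43,93,94],66,[25,89],{"g":67,"ncw":30,"o":14}]}
After op 18 (add /w/0/2 70): {"c":{"apg":31,"vnr":[43,87],"yv":{"g":3,"oup":43,"t":36,"ww":77}},"w":[[22,40,70],[80,43,93,94],66,[25,89],{"g":67,"ncw":30,"o":14}]}

Answer: {"c":{"apg":31,"vnr":[43,87],"yv":{"g":3,"oup":43,"t":36,"ww":77}},"w":[[22,40,70],[80,43,93,94],66,[25,89],{"g":67,"ncw":30,"o":14}]}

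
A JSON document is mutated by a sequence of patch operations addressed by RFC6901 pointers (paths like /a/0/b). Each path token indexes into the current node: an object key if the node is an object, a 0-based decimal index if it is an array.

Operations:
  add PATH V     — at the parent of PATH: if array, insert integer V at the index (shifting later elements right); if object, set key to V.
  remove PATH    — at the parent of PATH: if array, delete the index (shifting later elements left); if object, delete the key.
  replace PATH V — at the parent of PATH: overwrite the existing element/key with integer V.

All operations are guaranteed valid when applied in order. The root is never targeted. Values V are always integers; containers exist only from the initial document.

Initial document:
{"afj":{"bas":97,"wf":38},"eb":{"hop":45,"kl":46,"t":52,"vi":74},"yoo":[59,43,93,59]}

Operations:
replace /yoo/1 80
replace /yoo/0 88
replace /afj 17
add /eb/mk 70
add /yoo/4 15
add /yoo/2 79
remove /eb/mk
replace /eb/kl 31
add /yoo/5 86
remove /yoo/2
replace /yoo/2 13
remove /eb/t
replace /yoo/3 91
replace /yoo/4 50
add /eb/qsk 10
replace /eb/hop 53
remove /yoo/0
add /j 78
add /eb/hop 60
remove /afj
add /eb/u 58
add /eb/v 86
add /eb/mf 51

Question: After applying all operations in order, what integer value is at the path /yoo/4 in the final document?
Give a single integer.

Answer: 15

Derivation:
After op 1 (replace /yoo/1 80): {"afj":{"bas":97,"wf":38},"eb":{"hop":45,"kl":46,"t":52,"vi":74},"yoo":[59,80,93,59]}
After op 2 (replace /yoo/0 88): {"afj":{"bas":97,"wf":38},"eb":{"hop":45,"kl":46,"t":52,"vi":74},"yoo":[88,80,93,59]}
After op 3 (replace /afj 17): {"afj":17,"eb":{"hop":45,"kl":46,"t":52,"vi":74},"yoo":[88,80,93,59]}
After op 4 (add /eb/mk 70): {"afj":17,"eb":{"hop":45,"kl":46,"mk":70,"t":52,"vi":74},"yoo":[88,80,93,59]}
After op 5 (add /yoo/4 15): {"afj":17,"eb":{"hop":45,"kl":46,"mk":70,"t":52,"vi":74},"yoo":[88,80,93,59,15]}
After op 6 (add /yoo/2 79): {"afj":17,"eb":{"hop":45,"kl":46,"mk":70,"t":52,"vi":74},"yoo":[88,80,79,93,59,15]}
After op 7 (remove /eb/mk): {"afj":17,"eb":{"hop":45,"kl":46,"t":52,"vi":74},"yoo":[88,80,79,93,59,15]}
After op 8 (replace /eb/kl 31): {"afj":17,"eb":{"hop":45,"kl":31,"t":52,"vi":74},"yoo":[88,80,79,93,59,15]}
After op 9 (add /yoo/5 86): {"afj":17,"eb":{"hop":45,"kl":31,"t":52,"vi":74},"yoo":[88,80,79,93,59,86,15]}
After op 10 (remove /yoo/2): {"afj":17,"eb":{"hop":45,"kl":31,"t":52,"vi":74},"yoo":[88,80,93,59,86,15]}
After op 11 (replace /yoo/2 13): {"afj":17,"eb":{"hop":45,"kl":31,"t":52,"vi":74},"yoo":[88,80,13,59,86,15]}
After op 12 (remove /eb/t): {"afj":17,"eb":{"hop":45,"kl":31,"vi":74},"yoo":[88,80,13,59,86,15]}
After op 13 (replace /yoo/3 91): {"afj":17,"eb":{"hop":45,"kl":31,"vi":74},"yoo":[88,80,13,91,86,15]}
After op 14 (replace /yoo/4 50): {"afj":17,"eb":{"hop":45,"kl":31,"vi":74},"yoo":[88,80,13,91,50,15]}
After op 15 (add /eb/qsk 10): {"afj":17,"eb":{"hop":45,"kl":31,"qsk":10,"vi":74},"yoo":[88,80,13,91,50,15]}
After op 16 (replace /eb/hop 53): {"afj":17,"eb":{"hop":53,"kl":31,"qsk":10,"vi":74},"yoo":[88,80,13,91,50,15]}
After op 17 (remove /yoo/0): {"afj":17,"eb":{"hop":53,"kl":31,"qsk":10,"vi":74},"yoo":[80,13,91,50,15]}
After op 18 (add /j 78): {"afj":17,"eb":{"hop":53,"kl":31,"qsk":10,"vi":74},"j":78,"yoo":[80,13,91,50,15]}
After op 19 (add /eb/hop 60): {"afj":17,"eb":{"hop":60,"kl":31,"qsk":10,"vi":74},"j":78,"yoo":[80,13,91,50,15]}
After op 20 (remove /afj): {"eb":{"hop":60,"kl":31,"qsk":10,"vi":74},"j":78,"yoo":[80,13,91,50,15]}
After op 21 (add /eb/u 58): {"eb":{"hop":60,"kl":31,"qsk":10,"u":58,"vi":74},"j":78,"yoo":[80,13,91,50,15]}
After op 22 (add /eb/v 86): {"eb":{"hop":60,"kl":31,"qsk":10,"u":58,"v":86,"vi":74},"j":78,"yoo":[80,13,91,50,15]}
After op 23 (add /eb/mf 51): {"eb":{"hop":60,"kl":31,"mf":51,"qsk":10,"u":58,"v":86,"vi":74},"j":78,"yoo":[80,13,91,50,15]}
Value at /yoo/4: 15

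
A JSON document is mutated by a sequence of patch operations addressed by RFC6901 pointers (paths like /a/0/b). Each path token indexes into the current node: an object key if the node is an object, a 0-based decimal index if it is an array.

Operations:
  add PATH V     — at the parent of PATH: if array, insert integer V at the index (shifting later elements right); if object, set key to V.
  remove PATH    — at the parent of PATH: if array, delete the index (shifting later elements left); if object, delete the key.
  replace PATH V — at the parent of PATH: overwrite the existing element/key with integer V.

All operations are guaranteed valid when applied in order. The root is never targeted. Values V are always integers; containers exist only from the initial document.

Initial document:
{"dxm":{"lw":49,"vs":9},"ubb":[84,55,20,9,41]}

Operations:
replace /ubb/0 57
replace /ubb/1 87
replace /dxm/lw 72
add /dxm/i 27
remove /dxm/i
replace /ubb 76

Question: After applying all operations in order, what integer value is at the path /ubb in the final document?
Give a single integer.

After op 1 (replace /ubb/0 57): {"dxm":{"lw":49,"vs":9},"ubb":[57,55,20,9,41]}
After op 2 (replace /ubb/1 87): {"dxm":{"lw":49,"vs":9},"ubb":[57,87,20,9,41]}
After op 3 (replace /dxm/lw 72): {"dxm":{"lw":72,"vs":9},"ubb":[57,87,20,9,41]}
After op 4 (add /dxm/i 27): {"dxm":{"i":27,"lw":72,"vs":9},"ubb":[57,87,20,9,41]}
After op 5 (remove /dxm/i): {"dxm":{"lw":72,"vs":9},"ubb":[57,87,20,9,41]}
After op 6 (replace /ubb 76): {"dxm":{"lw":72,"vs":9},"ubb":76}
Value at /ubb: 76

Answer: 76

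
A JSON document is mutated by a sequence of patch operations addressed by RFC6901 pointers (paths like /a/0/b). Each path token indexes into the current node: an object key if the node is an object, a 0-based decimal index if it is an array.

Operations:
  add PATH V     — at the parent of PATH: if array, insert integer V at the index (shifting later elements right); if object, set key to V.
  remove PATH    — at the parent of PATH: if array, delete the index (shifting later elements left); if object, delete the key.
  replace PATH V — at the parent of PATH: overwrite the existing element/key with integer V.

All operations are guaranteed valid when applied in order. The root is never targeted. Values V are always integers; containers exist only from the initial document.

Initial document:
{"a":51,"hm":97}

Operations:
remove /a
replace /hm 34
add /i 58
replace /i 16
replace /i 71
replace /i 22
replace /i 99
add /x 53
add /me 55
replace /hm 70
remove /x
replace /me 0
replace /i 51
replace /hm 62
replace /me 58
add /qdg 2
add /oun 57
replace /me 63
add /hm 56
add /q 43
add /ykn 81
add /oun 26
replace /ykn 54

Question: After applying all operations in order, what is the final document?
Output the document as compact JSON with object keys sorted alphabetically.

After op 1 (remove /a): {"hm":97}
After op 2 (replace /hm 34): {"hm":34}
After op 3 (add /i 58): {"hm":34,"i":58}
After op 4 (replace /i 16): {"hm":34,"i":16}
After op 5 (replace /i 71): {"hm":34,"i":71}
After op 6 (replace /i 22): {"hm":34,"i":22}
After op 7 (replace /i 99): {"hm":34,"i":99}
After op 8 (add /x 53): {"hm":34,"i":99,"x":53}
After op 9 (add /me 55): {"hm":34,"i":99,"me":55,"x":53}
After op 10 (replace /hm 70): {"hm":70,"i":99,"me":55,"x":53}
After op 11 (remove /x): {"hm":70,"i":99,"me":55}
After op 12 (replace /me 0): {"hm":70,"i":99,"me":0}
After op 13 (replace /i 51): {"hm":70,"i":51,"me":0}
After op 14 (replace /hm 62): {"hm":62,"i":51,"me":0}
After op 15 (replace /me 58): {"hm":62,"i":51,"me":58}
After op 16 (add /qdg 2): {"hm":62,"i":51,"me":58,"qdg":2}
After op 17 (add /oun 57): {"hm":62,"i":51,"me":58,"oun":57,"qdg":2}
After op 18 (replace /me 63): {"hm":62,"i":51,"me":63,"oun":57,"qdg":2}
After op 19 (add /hm 56): {"hm":56,"i":51,"me":63,"oun":57,"qdg":2}
After op 20 (add /q 43): {"hm":56,"i":51,"me":63,"oun":57,"q":43,"qdg":2}
After op 21 (add /ykn 81): {"hm":56,"i":51,"me":63,"oun":57,"q":43,"qdg":2,"ykn":81}
After op 22 (add /oun 26): {"hm":56,"i":51,"me":63,"oun":26,"q":43,"qdg":2,"ykn":81}
After op 23 (replace /ykn 54): {"hm":56,"i":51,"me":63,"oun":26,"q":43,"qdg":2,"ykn":54}

Answer: {"hm":56,"i":51,"me":63,"oun":26,"q":43,"qdg":2,"ykn":54}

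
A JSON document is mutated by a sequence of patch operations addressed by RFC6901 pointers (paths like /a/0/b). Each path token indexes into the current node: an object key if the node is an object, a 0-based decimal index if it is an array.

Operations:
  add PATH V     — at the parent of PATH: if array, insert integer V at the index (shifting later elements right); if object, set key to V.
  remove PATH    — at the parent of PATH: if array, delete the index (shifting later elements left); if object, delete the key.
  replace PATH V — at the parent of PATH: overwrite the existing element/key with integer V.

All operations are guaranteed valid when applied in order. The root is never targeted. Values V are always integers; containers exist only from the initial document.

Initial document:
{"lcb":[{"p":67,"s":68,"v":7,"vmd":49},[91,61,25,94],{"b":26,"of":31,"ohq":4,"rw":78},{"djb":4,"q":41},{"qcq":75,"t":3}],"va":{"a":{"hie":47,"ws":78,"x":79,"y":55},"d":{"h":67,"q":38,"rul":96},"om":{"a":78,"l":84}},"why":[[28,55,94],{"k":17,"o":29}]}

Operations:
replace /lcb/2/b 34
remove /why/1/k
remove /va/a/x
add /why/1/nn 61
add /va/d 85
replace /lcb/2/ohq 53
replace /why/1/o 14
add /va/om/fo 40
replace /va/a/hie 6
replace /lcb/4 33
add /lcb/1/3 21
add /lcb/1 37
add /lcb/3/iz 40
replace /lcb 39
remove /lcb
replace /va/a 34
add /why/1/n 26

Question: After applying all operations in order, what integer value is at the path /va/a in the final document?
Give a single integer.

After op 1 (replace /lcb/2/b 34): {"lcb":[{"p":67,"s":68,"v":7,"vmd":49},[91,61,25,94],{"b":34,"of":31,"ohq":4,"rw":78},{"djb":4,"q":41},{"qcq":75,"t":3}],"va":{"a":{"hie":47,"ws":78,"x":79,"y":55},"d":{"h":67,"q":38,"rul":96},"om":{"a":78,"l":84}},"why":[[28,55,94],{"k":17,"o":29}]}
After op 2 (remove /why/1/k): {"lcb":[{"p":67,"s":68,"v":7,"vmd":49},[91,61,25,94],{"b":34,"of":31,"ohq":4,"rw":78},{"djb":4,"q":41},{"qcq":75,"t":3}],"va":{"a":{"hie":47,"ws":78,"x":79,"y":55},"d":{"h":67,"q":38,"rul":96},"om":{"a":78,"l":84}},"why":[[28,55,94],{"o":29}]}
After op 3 (remove /va/a/x): {"lcb":[{"p":67,"s":68,"v":7,"vmd":49},[91,61,25,94],{"b":34,"of":31,"ohq":4,"rw":78},{"djb":4,"q":41},{"qcq":75,"t":3}],"va":{"a":{"hie":47,"ws":78,"y":55},"d":{"h":67,"q":38,"rul":96},"om":{"a":78,"l":84}},"why":[[28,55,94],{"o":29}]}
After op 4 (add /why/1/nn 61): {"lcb":[{"p":67,"s":68,"v":7,"vmd":49},[91,61,25,94],{"b":34,"of":31,"ohq":4,"rw":78},{"djb":4,"q":41},{"qcq":75,"t":3}],"va":{"a":{"hie":47,"ws":78,"y":55},"d":{"h":67,"q":38,"rul":96},"om":{"a":78,"l":84}},"why":[[28,55,94],{"nn":61,"o":29}]}
After op 5 (add /va/d 85): {"lcb":[{"p":67,"s":68,"v":7,"vmd":49},[91,61,25,94],{"b":34,"of":31,"ohq":4,"rw":78},{"djb":4,"q":41},{"qcq":75,"t":3}],"va":{"a":{"hie":47,"ws":78,"y":55},"d":85,"om":{"a":78,"l":84}},"why":[[28,55,94],{"nn":61,"o":29}]}
After op 6 (replace /lcb/2/ohq 53): {"lcb":[{"p":67,"s":68,"v":7,"vmd":49},[91,61,25,94],{"b":34,"of":31,"ohq":53,"rw":78},{"djb":4,"q":41},{"qcq":75,"t":3}],"va":{"a":{"hie":47,"ws":78,"y":55},"d":85,"om":{"a":78,"l":84}},"why":[[28,55,94],{"nn":61,"o":29}]}
After op 7 (replace /why/1/o 14): {"lcb":[{"p":67,"s":68,"v":7,"vmd":49},[91,61,25,94],{"b":34,"of":31,"ohq":53,"rw":78},{"djb":4,"q":41},{"qcq":75,"t":3}],"va":{"a":{"hie":47,"ws":78,"y":55},"d":85,"om":{"a":78,"l":84}},"why":[[28,55,94],{"nn":61,"o":14}]}
After op 8 (add /va/om/fo 40): {"lcb":[{"p":67,"s":68,"v":7,"vmd":49},[91,61,25,94],{"b":34,"of":31,"ohq":53,"rw":78},{"djb":4,"q":41},{"qcq":75,"t":3}],"va":{"a":{"hie":47,"ws":78,"y":55},"d":85,"om":{"a":78,"fo":40,"l":84}},"why":[[28,55,94],{"nn":61,"o":14}]}
After op 9 (replace /va/a/hie 6): {"lcb":[{"p":67,"s":68,"v":7,"vmd":49},[91,61,25,94],{"b":34,"of":31,"ohq":53,"rw":78},{"djb":4,"q":41},{"qcq":75,"t":3}],"va":{"a":{"hie":6,"ws":78,"y":55},"d":85,"om":{"a":78,"fo":40,"l":84}},"why":[[28,55,94],{"nn":61,"o":14}]}
After op 10 (replace /lcb/4 33): {"lcb":[{"p":67,"s":68,"v":7,"vmd":49},[91,61,25,94],{"b":34,"of":31,"ohq":53,"rw":78},{"djb":4,"q":41},33],"va":{"a":{"hie":6,"ws":78,"y":55},"d":85,"om":{"a":78,"fo":40,"l":84}},"why":[[28,55,94],{"nn":61,"o":14}]}
After op 11 (add /lcb/1/3 21): {"lcb":[{"p":67,"s":68,"v":7,"vmd":49},[91,61,25,21,94],{"b":34,"of":31,"ohq":53,"rw":78},{"djb":4,"q":41},33],"va":{"a":{"hie":6,"ws":78,"y":55},"d":85,"om":{"a":78,"fo":40,"l":84}},"why":[[28,55,94],{"nn":61,"o":14}]}
After op 12 (add /lcb/1 37): {"lcb":[{"p":67,"s":68,"v":7,"vmd":49},37,[91,61,25,21,94],{"b":34,"of":31,"ohq":53,"rw":78},{"djb":4,"q":41},33],"va":{"a":{"hie":6,"ws":78,"y":55},"d":85,"om":{"a":78,"fo":40,"l":84}},"why":[[28,55,94],{"nn":61,"o":14}]}
After op 13 (add /lcb/3/iz 40): {"lcb":[{"p":67,"s":68,"v":7,"vmd":49},37,[91,61,25,21,94],{"b":34,"iz":40,"of":31,"ohq":53,"rw":78},{"djb":4,"q":41},33],"va":{"a":{"hie":6,"ws":78,"y":55},"d":85,"om":{"a":78,"fo":40,"l":84}},"why":[[28,55,94],{"nn":61,"o":14}]}
After op 14 (replace /lcb 39): {"lcb":39,"va":{"a":{"hie":6,"ws":78,"y":55},"d":85,"om":{"a":78,"fo":40,"l":84}},"why":[[28,55,94],{"nn":61,"o":14}]}
After op 15 (remove /lcb): {"va":{"a":{"hie":6,"ws":78,"y":55},"d":85,"om":{"a":78,"fo":40,"l":84}},"why":[[28,55,94],{"nn":61,"o":14}]}
After op 16 (replace /va/a 34): {"va":{"a":34,"d":85,"om":{"a":78,"fo":40,"l":84}},"why":[[28,55,94],{"nn":61,"o":14}]}
After op 17 (add /why/1/n 26): {"va":{"a":34,"d":85,"om":{"a":78,"fo":40,"l":84}},"why":[[28,55,94],{"n":26,"nn":61,"o":14}]}
Value at /va/a: 34

Answer: 34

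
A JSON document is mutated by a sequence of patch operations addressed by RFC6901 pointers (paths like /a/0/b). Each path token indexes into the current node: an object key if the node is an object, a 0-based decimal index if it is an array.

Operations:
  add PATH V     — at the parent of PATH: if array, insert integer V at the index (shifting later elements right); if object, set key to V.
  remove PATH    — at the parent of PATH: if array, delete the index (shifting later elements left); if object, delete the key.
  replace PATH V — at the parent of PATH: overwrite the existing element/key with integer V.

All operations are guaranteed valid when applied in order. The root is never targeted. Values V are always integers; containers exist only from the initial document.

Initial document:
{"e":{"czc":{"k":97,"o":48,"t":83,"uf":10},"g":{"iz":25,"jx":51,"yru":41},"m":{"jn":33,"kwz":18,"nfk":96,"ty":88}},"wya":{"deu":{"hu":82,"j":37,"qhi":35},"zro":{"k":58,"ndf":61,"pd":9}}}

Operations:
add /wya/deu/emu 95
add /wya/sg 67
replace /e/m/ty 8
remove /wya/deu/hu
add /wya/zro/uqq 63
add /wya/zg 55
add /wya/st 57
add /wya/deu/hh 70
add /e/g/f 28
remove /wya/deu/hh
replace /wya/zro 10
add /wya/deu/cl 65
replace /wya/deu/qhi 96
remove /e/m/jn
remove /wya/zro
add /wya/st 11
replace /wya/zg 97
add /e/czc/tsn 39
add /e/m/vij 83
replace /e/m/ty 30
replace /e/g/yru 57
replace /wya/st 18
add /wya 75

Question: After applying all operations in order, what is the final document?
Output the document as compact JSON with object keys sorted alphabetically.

After op 1 (add /wya/deu/emu 95): {"e":{"czc":{"k":97,"o":48,"t":83,"uf":10},"g":{"iz":25,"jx":51,"yru":41},"m":{"jn":33,"kwz":18,"nfk":96,"ty":88}},"wya":{"deu":{"emu":95,"hu":82,"j":37,"qhi":35},"zro":{"k":58,"ndf":61,"pd":9}}}
After op 2 (add /wya/sg 67): {"e":{"czc":{"k":97,"o":48,"t":83,"uf":10},"g":{"iz":25,"jx":51,"yru":41},"m":{"jn":33,"kwz":18,"nfk":96,"ty":88}},"wya":{"deu":{"emu":95,"hu":82,"j":37,"qhi":35},"sg":67,"zro":{"k":58,"ndf":61,"pd":9}}}
After op 3 (replace /e/m/ty 8): {"e":{"czc":{"k":97,"o":48,"t":83,"uf":10},"g":{"iz":25,"jx":51,"yru":41},"m":{"jn":33,"kwz":18,"nfk":96,"ty":8}},"wya":{"deu":{"emu":95,"hu":82,"j":37,"qhi":35},"sg":67,"zro":{"k":58,"ndf":61,"pd":9}}}
After op 4 (remove /wya/deu/hu): {"e":{"czc":{"k":97,"o":48,"t":83,"uf":10},"g":{"iz":25,"jx":51,"yru":41},"m":{"jn":33,"kwz":18,"nfk":96,"ty":8}},"wya":{"deu":{"emu":95,"j":37,"qhi":35},"sg":67,"zro":{"k":58,"ndf":61,"pd":9}}}
After op 5 (add /wya/zro/uqq 63): {"e":{"czc":{"k":97,"o":48,"t":83,"uf":10},"g":{"iz":25,"jx":51,"yru":41},"m":{"jn":33,"kwz":18,"nfk":96,"ty":8}},"wya":{"deu":{"emu":95,"j":37,"qhi":35},"sg":67,"zro":{"k":58,"ndf":61,"pd":9,"uqq":63}}}
After op 6 (add /wya/zg 55): {"e":{"czc":{"k":97,"o":48,"t":83,"uf":10},"g":{"iz":25,"jx":51,"yru":41},"m":{"jn":33,"kwz":18,"nfk":96,"ty":8}},"wya":{"deu":{"emu":95,"j":37,"qhi":35},"sg":67,"zg":55,"zro":{"k":58,"ndf":61,"pd":9,"uqq":63}}}
After op 7 (add /wya/st 57): {"e":{"czc":{"k":97,"o":48,"t":83,"uf":10},"g":{"iz":25,"jx":51,"yru":41},"m":{"jn":33,"kwz":18,"nfk":96,"ty":8}},"wya":{"deu":{"emu":95,"j":37,"qhi":35},"sg":67,"st":57,"zg":55,"zro":{"k":58,"ndf":61,"pd":9,"uqq":63}}}
After op 8 (add /wya/deu/hh 70): {"e":{"czc":{"k":97,"o":48,"t":83,"uf":10},"g":{"iz":25,"jx":51,"yru":41},"m":{"jn":33,"kwz":18,"nfk":96,"ty":8}},"wya":{"deu":{"emu":95,"hh":70,"j":37,"qhi":35},"sg":67,"st":57,"zg":55,"zro":{"k":58,"ndf":61,"pd":9,"uqq":63}}}
After op 9 (add /e/g/f 28): {"e":{"czc":{"k":97,"o":48,"t":83,"uf":10},"g":{"f":28,"iz":25,"jx":51,"yru":41},"m":{"jn":33,"kwz":18,"nfk":96,"ty":8}},"wya":{"deu":{"emu":95,"hh":70,"j":37,"qhi":35},"sg":67,"st":57,"zg":55,"zro":{"k":58,"ndf":61,"pd":9,"uqq":63}}}
After op 10 (remove /wya/deu/hh): {"e":{"czc":{"k":97,"o":48,"t":83,"uf":10},"g":{"f":28,"iz":25,"jx":51,"yru":41},"m":{"jn":33,"kwz":18,"nfk":96,"ty":8}},"wya":{"deu":{"emu":95,"j":37,"qhi":35},"sg":67,"st":57,"zg":55,"zro":{"k":58,"ndf":61,"pd":9,"uqq":63}}}
After op 11 (replace /wya/zro 10): {"e":{"czc":{"k":97,"o":48,"t":83,"uf":10},"g":{"f":28,"iz":25,"jx":51,"yru":41},"m":{"jn":33,"kwz":18,"nfk":96,"ty":8}},"wya":{"deu":{"emu":95,"j":37,"qhi":35},"sg":67,"st":57,"zg":55,"zro":10}}
After op 12 (add /wya/deu/cl 65): {"e":{"czc":{"k":97,"o":48,"t":83,"uf":10},"g":{"f":28,"iz":25,"jx":51,"yru":41},"m":{"jn":33,"kwz":18,"nfk":96,"ty":8}},"wya":{"deu":{"cl":65,"emu":95,"j":37,"qhi":35},"sg":67,"st":57,"zg":55,"zro":10}}
After op 13 (replace /wya/deu/qhi 96): {"e":{"czc":{"k":97,"o":48,"t":83,"uf":10},"g":{"f":28,"iz":25,"jx":51,"yru":41},"m":{"jn":33,"kwz":18,"nfk":96,"ty":8}},"wya":{"deu":{"cl":65,"emu":95,"j":37,"qhi":96},"sg":67,"st":57,"zg":55,"zro":10}}
After op 14 (remove /e/m/jn): {"e":{"czc":{"k":97,"o":48,"t":83,"uf":10},"g":{"f":28,"iz":25,"jx":51,"yru":41},"m":{"kwz":18,"nfk":96,"ty":8}},"wya":{"deu":{"cl":65,"emu":95,"j":37,"qhi":96},"sg":67,"st":57,"zg":55,"zro":10}}
After op 15 (remove /wya/zro): {"e":{"czc":{"k":97,"o":48,"t":83,"uf":10},"g":{"f":28,"iz":25,"jx":51,"yru":41},"m":{"kwz":18,"nfk":96,"ty":8}},"wya":{"deu":{"cl":65,"emu":95,"j":37,"qhi":96},"sg":67,"st":57,"zg":55}}
After op 16 (add /wya/st 11): {"e":{"czc":{"k":97,"o":48,"t":83,"uf":10},"g":{"f":28,"iz":25,"jx":51,"yru":41},"m":{"kwz":18,"nfk":96,"ty":8}},"wya":{"deu":{"cl":65,"emu":95,"j":37,"qhi":96},"sg":67,"st":11,"zg":55}}
After op 17 (replace /wya/zg 97): {"e":{"czc":{"k":97,"o":48,"t":83,"uf":10},"g":{"f":28,"iz":25,"jx":51,"yru":41},"m":{"kwz":18,"nfk":96,"ty":8}},"wya":{"deu":{"cl":65,"emu":95,"j":37,"qhi":96},"sg":67,"st":11,"zg":97}}
After op 18 (add /e/czc/tsn 39): {"e":{"czc":{"k":97,"o":48,"t":83,"tsn":39,"uf":10},"g":{"f":28,"iz":25,"jx":51,"yru":41},"m":{"kwz":18,"nfk":96,"ty":8}},"wya":{"deu":{"cl":65,"emu":95,"j":37,"qhi":96},"sg":67,"st":11,"zg":97}}
After op 19 (add /e/m/vij 83): {"e":{"czc":{"k":97,"o":48,"t":83,"tsn":39,"uf":10},"g":{"f":28,"iz":25,"jx":51,"yru":41},"m":{"kwz":18,"nfk":96,"ty":8,"vij":83}},"wya":{"deu":{"cl":65,"emu":95,"j":37,"qhi":96},"sg":67,"st":11,"zg":97}}
After op 20 (replace /e/m/ty 30): {"e":{"czc":{"k":97,"o":48,"t":83,"tsn":39,"uf":10},"g":{"f":28,"iz":25,"jx":51,"yru":41},"m":{"kwz":18,"nfk":96,"ty":30,"vij":83}},"wya":{"deu":{"cl":65,"emu":95,"j":37,"qhi":96},"sg":67,"st":11,"zg":97}}
After op 21 (replace /e/g/yru 57): {"e":{"czc":{"k":97,"o":48,"t":83,"tsn":39,"uf":10},"g":{"f":28,"iz":25,"jx":51,"yru":57},"m":{"kwz":18,"nfk":96,"ty":30,"vij":83}},"wya":{"deu":{"cl":65,"emu":95,"j":37,"qhi":96},"sg":67,"st":11,"zg":97}}
After op 22 (replace /wya/st 18): {"e":{"czc":{"k":97,"o":48,"t":83,"tsn":39,"uf":10},"g":{"f":28,"iz":25,"jx":51,"yru":57},"m":{"kwz":18,"nfk":96,"ty":30,"vij":83}},"wya":{"deu":{"cl":65,"emu":95,"j":37,"qhi":96},"sg":67,"st":18,"zg":97}}
After op 23 (add /wya 75): {"e":{"czc":{"k":97,"o":48,"t":83,"tsn":39,"uf":10},"g":{"f":28,"iz":25,"jx":51,"yru":57},"m":{"kwz":18,"nfk":96,"ty":30,"vij":83}},"wya":75}

Answer: {"e":{"czc":{"k":97,"o":48,"t":83,"tsn":39,"uf":10},"g":{"f":28,"iz":25,"jx":51,"yru":57},"m":{"kwz":18,"nfk":96,"ty":30,"vij":83}},"wya":75}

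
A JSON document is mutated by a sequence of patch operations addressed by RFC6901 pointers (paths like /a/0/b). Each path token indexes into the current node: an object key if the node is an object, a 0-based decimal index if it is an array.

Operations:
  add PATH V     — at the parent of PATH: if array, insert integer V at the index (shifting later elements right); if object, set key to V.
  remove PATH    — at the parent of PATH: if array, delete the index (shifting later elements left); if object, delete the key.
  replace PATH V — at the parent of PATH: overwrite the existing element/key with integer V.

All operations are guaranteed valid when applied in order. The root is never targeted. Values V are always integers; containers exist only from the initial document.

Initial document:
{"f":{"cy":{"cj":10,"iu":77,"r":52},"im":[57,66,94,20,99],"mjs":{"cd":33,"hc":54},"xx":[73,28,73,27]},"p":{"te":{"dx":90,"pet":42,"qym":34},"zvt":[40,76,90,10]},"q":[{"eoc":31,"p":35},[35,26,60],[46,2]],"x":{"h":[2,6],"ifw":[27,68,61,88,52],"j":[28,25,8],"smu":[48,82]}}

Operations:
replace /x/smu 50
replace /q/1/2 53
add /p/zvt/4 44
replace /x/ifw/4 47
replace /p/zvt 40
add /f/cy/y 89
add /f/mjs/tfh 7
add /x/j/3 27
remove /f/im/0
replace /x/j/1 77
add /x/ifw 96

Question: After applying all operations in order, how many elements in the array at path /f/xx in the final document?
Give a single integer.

Answer: 4

Derivation:
After op 1 (replace /x/smu 50): {"f":{"cy":{"cj":10,"iu":77,"r":52},"im":[57,66,94,20,99],"mjs":{"cd":33,"hc":54},"xx":[73,28,73,27]},"p":{"te":{"dx":90,"pet":42,"qym":34},"zvt":[40,76,90,10]},"q":[{"eoc":31,"p":35},[35,26,60],[46,2]],"x":{"h":[2,6],"ifw":[27,68,61,88,52],"j":[28,25,8],"smu":50}}
After op 2 (replace /q/1/2 53): {"f":{"cy":{"cj":10,"iu":77,"r":52},"im":[57,66,94,20,99],"mjs":{"cd":33,"hc":54},"xx":[73,28,73,27]},"p":{"te":{"dx":90,"pet":42,"qym":34},"zvt":[40,76,90,10]},"q":[{"eoc":31,"p":35},[35,26,53],[46,2]],"x":{"h":[2,6],"ifw":[27,68,61,88,52],"j":[28,25,8],"smu":50}}
After op 3 (add /p/zvt/4 44): {"f":{"cy":{"cj":10,"iu":77,"r":52},"im":[57,66,94,20,99],"mjs":{"cd":33,"hc":54},"xx":[73,28,73,27]},"p":{"te":{"dx":90,"pet":42,"qym":34},"zvt":[40,76,90,10,44]},"q":[{"eoc":31,"p":35},[35,26,53],[46,2]],"x":{"h":[2,6],"ifw":[27,68,61,88,52],"j":[28,25,8],"smu":50}}
After op 4 (replace /x/ifw/4 47): {"f":{"cy":{"cj":10,"iu":77,"r":52},"im":[57,66,94,20,99],"mjs":{"cd":33,"hc":54},"xx":[73,28,73,27]},"p":{"te":{"dx":90,"pet":42,"qym":34},"zvt":[40,76,90,10,44]},"q":[{"eoc":31,"p":35},[35,26,53],[46,2]],"x":{"h":[2,6],"ifw":[27,68,61,88,47],"j":[28,25,8],"smu":50}}
After op 5 (replace /p/zvt 40): {"f":{"cy":{"cj":10,"iu":77,"r":52},"im":[57,66,94,20,99],"mjs":{"cd":33,"hc":54},"xx":[73,28,73,27]},"p":{"te":{"dx":90,"pet":42,"qym":34},"zvt":40},"q":[{"eoc":31,"p":35},[35,26,53],[46,2]],"x":{"h":[2,6],"ifw":[27,68,61,88,47],"j":[28,25,8],"smu":50}}
After op 6 (add /f/cy/y 89): {"f":{"cy":{"cj":10,"iu":77,"r":52,"y":89},"im":[57,66,94,20,99],"mjs":{"cd":33,"hc":54},"xx":[73,28,73,27]},"p":{"te":{"dx":90,"pet":42,"qym":34},"zvt":40},"q":[{"eoc":31,"p":35},[35,26,53],[46,2]],"x":{"h":[2,6],"ifw":[27,68,61,88,47],"j":[28,25,8],"smu":50}}
After op 7 (add /f/mjs/tfh 7): {"f":{"cy":{"cj":10,"iu":77,"r":52,"y":89},"im":[57,66,94,20,99],"mjs":{"cd":33,"hc":54,"tfh":7},"xx":[73,28,73,27]},"p":{"te":{"dx":90,"pet":42,"qym":34},"zvt":40},"q":[{"eoc":31,"p":35},[35,26,53],[46,2]],"x":{"h":[2,6],"ifw":[27,68,61,88,47],"j":[28,25,8],"smu":50}}
After op 8 (add /x/j/3 27): {"f":{"cy":{"cj":10,"iu":77,"r":52,"y":89},"im":[57,66,94,20,99],"mjs":{"cd":33,"hc":54,"tfh":7},"xx":[73,28,73,27]},"p":{"te":{"dx":90,"pet":42,"qym":34},"zvt":40},"q":[{"eoc":31,"p":35},[35,26,53],[46,2]],"x":{"h":[2,6],"ifw":[27,68,61,88,47],"j":[28,25,8,27],"smu":50}}
After op 9 (remove /f/im/0): {"f":{"cy":{"cj":10,"iu":77,"r":52,"y":89},"im":[66,94,20,99],"mjs":{"cd":33,"hc":54,"tfh":7},"xx":[73,28,73,27]},"p":{"te":{"dx":90,"pet":42,"qym":34},"zvt":40},"q":[{"eoc":31,"p":35},[35,26,53],[46,2]],"x":{"h":[2,6],"ifw":[27,68,61,88,47],"j":[28,25,8,27],"smu":50}}
After op 10 (replace /x/j/1 77): {"f":{"cy":{"cj":10,"iu":77,"r":52,"y":89},"im":[66,94,20,99],"mjs":{"cd":33,"hc":54,"tfh":7},"xx":[73,28,73,27]},"p":{"te":{"dx":90,"pet":42,"qym":34},"zvt":40},"q":[{"eoc":31,"p":35},[35,26,53],[46,2]],"x":{"h":[2,6],"ifw":[27,68,61,88,47],"j":[28,77,8,27],"smu":50}}
After op 11 (add /x/ifw 96): {"f":{"cy":{"cj":10,"iu":77,"r":52,"y":89},"im":[66,94,20,99],"mjs":{"cd":33,"hc":54,"tfh":7},"xx":[73,28,73,27]},"p":{"te":{"dx":90,"pet":42,"qym":34},"zvt":40},"q":[{"eoc":31,"p":35},[35,26,53],[46,2]],"x":{"h":[2,6],"ifw":96,"j":[28,77,8,27],"smu":50}}
Size at path /f/xx: 4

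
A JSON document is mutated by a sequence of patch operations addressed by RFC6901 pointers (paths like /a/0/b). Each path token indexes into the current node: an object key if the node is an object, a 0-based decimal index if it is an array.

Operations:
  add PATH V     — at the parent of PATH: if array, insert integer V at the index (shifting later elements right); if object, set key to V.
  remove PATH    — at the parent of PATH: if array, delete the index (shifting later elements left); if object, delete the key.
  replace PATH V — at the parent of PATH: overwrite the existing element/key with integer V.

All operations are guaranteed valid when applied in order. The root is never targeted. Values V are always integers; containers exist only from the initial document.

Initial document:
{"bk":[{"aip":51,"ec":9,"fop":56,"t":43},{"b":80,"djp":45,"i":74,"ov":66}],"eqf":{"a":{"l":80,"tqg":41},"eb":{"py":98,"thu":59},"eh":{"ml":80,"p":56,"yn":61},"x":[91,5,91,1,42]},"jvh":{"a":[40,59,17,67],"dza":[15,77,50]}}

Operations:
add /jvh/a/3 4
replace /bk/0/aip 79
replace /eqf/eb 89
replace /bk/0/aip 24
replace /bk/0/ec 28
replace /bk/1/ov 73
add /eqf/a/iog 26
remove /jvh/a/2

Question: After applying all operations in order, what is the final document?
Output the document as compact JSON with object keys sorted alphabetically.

After op 1 (add /jvh/a/3 4): {"bk":[{"aip":51,"ec":9,"fop":56,"t":43},{"b":80,"djp":45,"i":74,"ov":66}],"eqf":{"a":{"l":80,"tqg":41},"eb":{"py":98,"thu":59},"eh":{"ml":80,"p":56,"yn":61},"x":[91,5,91,1,42]},"jvh":{"a":[40,59,17,4,67],"dza":[15,77,50]}}
After op 2 (replace /bk/0/aip 79): {"bk":[{"aip":79,"ec":9,"fop":56,"t":43},{"b":80,"djp":45,"i":74,"ov":66}],"eqf":{"a":{"l":80,"tqg":41},"eb":{"py":98,"thu":59},"eh":{"ml":80,"p":56,"yn":61},"x":[91,5,91,1,42]},"jvh":{"a":[40,59,17,4,67],"dza":[15,77,50]}}
After op 3 (replace /eqf/eb 89): {"bk":[{"aip":79,"ec":9,"fop":56,"t":43},{"b":80,"djp":45,"i":74,"ov":66}],"eqf":{"a":{"l":80,"tqg":41},"eb":89,"eh":{"ml":80,"p":56,"yn":61},"x":[91,5,91,1,42]},"jvh":{"a":[40,59,17,4,67],"dza":[15,77,50]}}
After op 4 (replace /bk/0/aip 24): {"bk":[{"aip":24,"ec":9,"fop":56,"t":43},{"b":80,"djp":45,"i":74,"ov":66}],"eqf":{"a":{"l":80,"tqg":41},"eb":89,"eh":{"ml":80,"p":56,"yn":61},"x":[91,5,91,1,42]},"jvh":{"a":[40,59,17,4,67],"dza":[15,77,50]}}
After op 5 (replace /bk/0/ec 28): {"bk":[{"aip":24,"ec":28,"fop":56,"t":43},{"b":80,"djp":45,"i":74,"ov":66}],"eqf":{"a":{"l":80,"tqg":41},"eb":89,"eh":{"ml":80,"p":56,"yn":61},"x":[91,5,91,1,42]},"jvh":{"a":[40,59,17,4,67],"dza":[15,77,50]}}
After op 6 (replace /bk/1/ov 73): {"bk":[{"aip":24,"ec":28,"fop":56,"t":43},{"b":80,"djp":45,"i":74,"ov":73}],"eqf":{"a":{"l":80,"tqg":41},"eb":89,"eh":{"ml":80,"p":56,"yn":61},"x":[91,5,91,1,42]},"jvh":{"a":[40,59,17,4,67],"dza":[15,77,50]}}
After op 7 (add /eqf/a/iog 26): {"bk":[{"aip":24,"ec":28,"fop":56,"t":43},{"b":80,"djp":45,"i":74,"ov":73}],"eqf":{"a":{"iog":26,"l":80,"tqg":41},"eb":89,"eh":{"ml":80,"p":56,"yn":61},"x":[91,5,91,1,42]},"jvh":{"a":[40,59,17,4,67],"dza":[15,77,50]}}
After op 8 (remove /jvh/a/2): {"bk":[{"aip":24,"ec":28,"fop":56,"t":43},{"b":80,"djp":45,"i":74,"ov":73}],"eqf":{"a":{"iog":26,"l":80,"tqg":41},"eb":89,"eh":{"ml":80,"p":56,"yn":61},"x":[91,5,91,1,42]},"jvh":{"a":[40,59,4,67],"dza":[15,77,50]}}

Answer: {"bk":[{"aip":24,"ec":28,"fop":56,"t":43},{"b":80,"djp":45,"i":74,"ov":73}],"eqf":{"a":{"iog":26,"l":80,"tqg":41},"eb":89,"eh":{"ml":80,"p":56,"yn":61},"x":[91,5,91,1,42]},"jvh":{"a":[40,59,4,67],"dza":[15,77,50]}}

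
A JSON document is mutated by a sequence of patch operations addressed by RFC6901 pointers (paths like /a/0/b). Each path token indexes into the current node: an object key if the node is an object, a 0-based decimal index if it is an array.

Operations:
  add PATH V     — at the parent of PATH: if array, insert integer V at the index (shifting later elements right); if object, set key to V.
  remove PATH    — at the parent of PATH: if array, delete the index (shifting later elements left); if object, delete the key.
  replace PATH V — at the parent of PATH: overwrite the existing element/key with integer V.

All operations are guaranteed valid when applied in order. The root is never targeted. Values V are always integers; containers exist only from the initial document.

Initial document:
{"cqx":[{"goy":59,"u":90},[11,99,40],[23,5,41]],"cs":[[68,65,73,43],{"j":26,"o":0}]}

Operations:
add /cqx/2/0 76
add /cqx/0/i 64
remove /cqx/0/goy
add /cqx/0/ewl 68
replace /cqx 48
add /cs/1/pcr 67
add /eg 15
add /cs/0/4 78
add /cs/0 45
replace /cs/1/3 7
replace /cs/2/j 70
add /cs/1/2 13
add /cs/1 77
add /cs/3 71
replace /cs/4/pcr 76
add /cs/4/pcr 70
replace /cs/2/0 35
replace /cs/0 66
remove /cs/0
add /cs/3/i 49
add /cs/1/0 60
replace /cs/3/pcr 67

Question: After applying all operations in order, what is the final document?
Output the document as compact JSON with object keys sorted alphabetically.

Answer: {"cqx":48,"cs":[77,[60,35,65,13,73,7,78],71,{"i":49,"j":70,"o":0,"pcr":67}],"eg":15}

Derivation:
After op 1 (add /cqx/2/0 76): {"cqx":[{"goy":59,"u":90},[11,99,40],[76,23,5,41]],"cs":[[68,65,73,43],{"j":26,"o":0}]}
After op 2 (add /cqx/0/i 64): {"cqx":[{"goy":59,"i":64,"u":90},[11,99,40],[76,23,5,41]],"cs":[[68,65,73,43],{"j":26,"o":0}]}
After op 3 (remove /cqx/0/goy): {"cqx":[{"i":64,"u":90},[11,99,40],[76,23,5,41]],"cs":[[68,65,73,43],{"j":26,"o":0}]}
After op 4 (add /cqx/0/ewl 68): {"cqx":[{"ewl":68,"i":64,"u":90},[11,99,40],[76,23,5,41]],"cs":[[68,65,73,43],{"j":26,"o":0}]}
After op 5 (replace /cqx 48): {"cqx":48,"cs":[[68,65,73,43],{"j":26,"o":0}]}
After op 6 (add /cs/1/pcr 67): {"cqx":48,"cs":[[68,65,73,43],{"j":26,"o":0,"pcr":67}]}
After op 7 (add /eg 15): {"cqx":48,"cs":[[68,65,73,43],{"j":26,"o":0,"pcr":67}],"eg":15}
After op 8 (add /cs/0/4 78): {"cqx":48,"cs":[[68,65,73,43,78],{"j":26,"o":0,"pcr":67}],"eg":15}
After op 9 (add /cs/0 45): {"cqx":48,"cs":[45,[68,65,73,43,78],{"j":26,"o":0,"pcr":67}],"eg":15}
After op 10 (replace /cs/1/3 7): {"cqx":48,"cs":[45,[68,65,73,7,78],{"j":26,"o":0,"pcr":67}],"eg":15}
After op 11 (replace /cs/2/j 70): {"cqx":48,"cs":[45,[68,65,73,7,78],{"j":70,"o":0,"pcr":67}],"eg":15}
After op 12 (add /cs/1/2 13): {"cqx":48,"cs":[45,[68,65,13,73,7,78],{"j":70,"o":0,"pcr":67}],"eg":15}
After op 13 (add /cs/1 77): {"cqx":48,"cs":[45,77,[68,65,13,73,7,78],{"j":70,"o":0,"pcr":67}],"eg":15}
After op 14 (add /cs/3 71): {"cqx":48,"cs":[45,77,[68,65,13,73,7,78],71,{"j":70,"o":0,"pcr":67}],"eg":15}
After op 15 (replace /cs/4/pcr 76): {"cqx":48,"cs":[45,77,[68,65,13,73,7,78],71,{"j":70,"o":0,"pcr":76}],"eg":15}
After op 16 (add /cs/4/pcr 70): {"cqx":48,"cs":[45,77,[68,65,13,73,7,78],71,{"j":70,"o":0,"pcr":70}],"eg":15}
After op 17 (replace /cs/2/0 35): {"cqx":48,"cs":[45,77,[35,65,13,73,7,78],71,{"j":70,"o":0,"pcr":70}],"eg":15}
After op 18 (replace /cs/0 66): {"cqx":48,"cs":[66,77,[35,65,13,73,7,78],71,{"j":70,"o":0,"pcr":70}],"eg":15}
After op 19 (remove /cs/0): {"cqx":48,"cs":[77,[35,65,13,73,7,78],71,{"j":70,"o":0,"pcr":70}],"eg":15}
After op 20 (add /cs/3/i 49): {"cqx":48,"cs":[77,[35,65,13,73,7,78],71,{"i":49,"j":70,"o":0,"pcr":70}],"eg":15}
After op 21 (add /cs/1/0 60): {"cqx":48,"cs":[77,[60,35,65,13,73,7,78],71,{"i":49,"j":70,"o":0,"pcr":70}],"eg":15}
After op 22 (replace /cs/3/pcr 67): {"cqx":48,"cs":[77,[60,35,65,13,73,7,78],71,{"i":49,"j":70,"o":0,"pcr":67}],"eg":15}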